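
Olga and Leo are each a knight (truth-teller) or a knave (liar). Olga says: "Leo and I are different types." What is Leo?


Olga says: "Leo and I are different types."
Case 1: Olga is a Knight (truth-teller)
  Statement is true → they ARE different → Leo is a Knave
Case 2: Olga is a Knave (liar)
  Statement is false → they are NOT different → Leo is a Knave
In both cases, Leo is a Knave.

Knave


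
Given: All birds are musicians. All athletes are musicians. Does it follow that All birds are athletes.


Premise 1: All birds are musicians.
Premise 2: All athletes are musicians.
Conclusion: All birds are athletes.
Fallacy: undistributed middle. musicians is predicate in both.
Counterexample: birds and athletes could be disjoint subsets of musicians.

Invalid


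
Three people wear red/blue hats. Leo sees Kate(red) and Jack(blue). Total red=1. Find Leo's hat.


Total red = 1, seen red = 1
Own red = 1 - 1 = 0
Leo's hat is blue.

blue


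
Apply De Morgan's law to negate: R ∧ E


De Morgan's law: ¬(P ∧ Q) ≡ ¬P ∨ ¬Q
¬(R ∧ E) = ¬R ∨ ¬E

¬R ∨ ¬E


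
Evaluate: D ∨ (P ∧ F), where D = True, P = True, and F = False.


D = True, P = True, F = False
Step 1: P ∧ F = True AND False = False
Step 2: D ∨ False = True OR False = True
AND evaluated first (higher precedence); then OR applied.

True


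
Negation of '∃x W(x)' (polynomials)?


Original: ∃x W(x)
Rule: ¬∀→∃, ¬∃→∀, negate predicate.
Negation: ∀x ¬W(x)

∀x ¬W(x)


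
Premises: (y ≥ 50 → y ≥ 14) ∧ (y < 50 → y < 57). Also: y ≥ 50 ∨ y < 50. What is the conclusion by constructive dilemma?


Constructive dilemma: (P → Q) ∧ (R → S), P ∨ R ⊢ Q ∨ S
Premise 1: y ≥ 50 → y ≥ 14
Premise 2: y < 50 → y < 57
Premise 3: y ≥ 50 ∨ y < 50
Case 1: Assuming y ≥ 50, then by Premise 1, y ≥ 14.
Case 2: Assuming y < 50, then by Premise 2, y < 57.
Since one of y ≥ 50 or y < 50 must hold, we get y ≥ 14 or y < 57.

y ≥ 14 or y < 57.


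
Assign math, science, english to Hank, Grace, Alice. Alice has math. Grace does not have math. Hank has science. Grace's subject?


From clues:
  Alice → math
  Hank → science
By elimination, Grace gets the remaining.

english


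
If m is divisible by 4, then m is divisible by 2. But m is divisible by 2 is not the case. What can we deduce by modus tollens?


Modus tollens: P → Q, ¬Q ⊢ ¬P
P: m is divisible by 4
Q: m is divisible by 2
We have P → Q and Q is false.
By modus tollens, P must be false.

It is not the case that m is divisible by 4


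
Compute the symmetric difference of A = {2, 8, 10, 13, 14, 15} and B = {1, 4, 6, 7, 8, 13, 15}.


A = {2, 8, 10, 13, 14, 15}
B = {1, 4, 6, 7, 8, 13, 15}
Operation: symmetric difference
In A only: [2, 10, 14], in B only: [1, 4, 6, 7]

{1, 2, 4, 6, 7, 10, 14}


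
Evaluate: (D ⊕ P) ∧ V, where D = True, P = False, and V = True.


D = True, P = False, V = True
Step 1: D ⊕ P = True XOR False = True
Step 2: True ∧ V = True AND True = True
XOR true when exactly one of D,P is true; then AND with V.

True


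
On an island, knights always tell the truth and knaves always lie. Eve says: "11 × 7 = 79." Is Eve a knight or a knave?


Statement: "11 × 7 = 79."
Actual: 11 × 7 = 77
Claimed: 79
Statement is FALSE → Eve lies → Knave

Knave


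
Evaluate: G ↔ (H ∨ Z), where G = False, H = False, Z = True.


G = False, H = False, Z = True
Step 1: H ∨ Z = False OR True = True
Step 2: G ↔ (True): true when both sides have same truth value.
Result: False ↔ True = False

False


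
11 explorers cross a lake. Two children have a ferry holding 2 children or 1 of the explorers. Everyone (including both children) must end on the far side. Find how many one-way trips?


Per crossing of one of the explorers: children→, one←, one of the explorers→, one← = 4 trips
11 × 4 = 44, + 1 final children→ = 45
Minimum trips = 45

45


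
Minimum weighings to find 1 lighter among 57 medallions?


Each weighing has 3 outcomes (left heavy / balance / right heavy), so k weighings distinguish at most 3^k cases; splitting into three near-equal groups achieves this.
Need 3^k ≥ 57: 3^3 = 27 < 57 ≤ 3^4 = 81
k = ⌈log₃(57)⌉ = 4

4


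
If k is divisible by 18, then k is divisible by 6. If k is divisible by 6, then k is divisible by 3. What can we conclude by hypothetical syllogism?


Hypothetical syllogism: P → Q, Q → R ⊢ P → R
Premise 1: k is divisible by 18 → k is divisible by 6
Premise 2: k is divisible by 6 → k is divisible by 3
Chain the implications: the middle term (k is divisible by 6) links the two.
Conclusion: If k is divisible by 18, then k is divisible by 3.

If k is divisible by 18, then k is divisible by 3.


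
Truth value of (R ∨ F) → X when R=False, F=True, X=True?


R = False, F = True, X = True
Expression: (R ∨ F) → X
Step 1: R ∨ F = False OR True = True
Step 2: (True) → X = True → True (false only if antecedent True and consequent False) = True

True


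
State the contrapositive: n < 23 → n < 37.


Original: If n < 23, then n < 37
Contrapositive: If ¬Q, then ¬P
Negate Q: not (n < 37)
Negate P: not (n < 23)

If not (n < 37), then not (n < 23).


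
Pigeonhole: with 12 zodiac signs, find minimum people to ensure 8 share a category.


Pigeonhole: to guarantee k in one of n categories, need (k-1)×n + 1.
k = 8, n = 12
Minimum = (8-1) × 12 + 1 = 7 × 12 + 1

85


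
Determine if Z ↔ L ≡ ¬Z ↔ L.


Expression 1: Z ↔ L
Expression 2: ¬Z ↔ L
Truth table (Z L | Expr1 Expr2):
  T T |   T     F   ← differ
  T F |   F     T   ← differ
  F T |   F     T   ← differ
  F F |   T     F   ← differ
Counterexample: Z=T, L=T gives Expr1 = T but Expr2 = F, so the expressions are NOT logically equivalent.

No


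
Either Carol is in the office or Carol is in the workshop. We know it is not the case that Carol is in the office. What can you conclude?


Disjunctive syllogism: P ∨ Q, ¬P ⊢ Q
Disjunction: Carol is in the office ∨ Carol is in the workshop
We know it is not the case that Carol is in the office.
By disjunctive syllogism, the other disjunct must be true.

Carol is in the workshop


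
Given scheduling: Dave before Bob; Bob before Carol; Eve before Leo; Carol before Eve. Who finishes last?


Constraints: Dave before Bob; Bob before Carol; Eve before Leo; Carol before Eve
The last task can have nothing scheduled after it, so it must never appear on the left of a 'before'.
Tasks appearing before some other task: Dave, Bob, Eve, Carol.
The only task not in that list is Leo → it is last.

Leo


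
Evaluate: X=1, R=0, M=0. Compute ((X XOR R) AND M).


X XOR R = 1^0 = 1
1 AND 0 = 0

0


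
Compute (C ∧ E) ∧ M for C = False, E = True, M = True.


C = False, E = True, M = True
Step 1: C ∧ E = False AND True = False
Step 2: False ∧ M = False AND True = False
AND is true only when ALL operands are true.

False


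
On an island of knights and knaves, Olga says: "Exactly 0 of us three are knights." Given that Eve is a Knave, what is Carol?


Olga claims exactly 0 knights among Olga, Eve, Carol.
Given: Eve is a Knave.

Case 1: Olga is a Knight (tells truth)
  Then exactly 0 of the three are knights.
  Counting Olga, Eve: 1 knight(s) so far. Need -1 more → impossible.
Case 2: Olga is a Knave (lies)
  Then the count is NOT 0.
  If Carol = Knave, count = 0 = 0 → claim would be true, contradicts lie.
  If Carol = Knight, count = 1 ≠ 0 → lie confirmed ✓

Carol is a Knight.

Knight


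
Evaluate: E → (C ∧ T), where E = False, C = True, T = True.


E = False, C = True, T = True
Step 1: C ∧ T = True AND True = True
Step 2: E → (True): false only when E=True and consequent=False.
Result: True

True


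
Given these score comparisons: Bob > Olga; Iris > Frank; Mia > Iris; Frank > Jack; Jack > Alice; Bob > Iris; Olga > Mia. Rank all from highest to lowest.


Constraints: Bob > Olga; Iris > Frank; Mia > Iris; Frank > Jack; Jack > Alice; Bob > Iris; Olga > Mia
Method: at each step, the next-highest is the one remaining person who never appears on the smaller side of a constraint between remaining people.
  Step 1: remaining {Olga, Bob, Iris, Mia, Alice, Frank, Jack}; on the smaller side: {Olga, Iris, Mia, Alice, Frank, Jack} → Bob is next (Bob > Olga; Bob > Iris).
  Step 2: remaining {Olga, Iris, Mia, Alice, Frank, Jack}; on the smaller side: {Iris, Mia, Alice, Frank, Jack} → Olga is next (Olga > Mia).
  Step 3: remaining {Iris, Mia, Alice, Frank, Jack}; on the smaller side: {Iris, Alice, Frank, Jack} → Mia is next (Mia > Iris).
  Step 4: remaining {Iris, Alice, Frank, Jack}; on the smaller side: {Alice, Frank, Jack} → Iris is next (Iris > Frank).
  Step 5: remaining {Alice, Frank, Jack}; on the smaller side: {Alice, Jack} → Frank is next (Frank > Jack).
  Step 6: remaining {Alice, Jack}; on the smaller side: {Alice} → Jack is next (Jack > Alice).
  Step 7: only Alice remains → lowest.
Final ranking (highest to lowest):

Bob > Olga > Mia > Iris > Frank > Jack > Alice


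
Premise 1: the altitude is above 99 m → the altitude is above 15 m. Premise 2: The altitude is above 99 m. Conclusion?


Modus ponens: P → Q, P ⊢ Q
P: the altitude is above 99 m
Q: the altitude is above 15 m
We have P → Q and P is true.
By modus ponens, Q must be true.

The altitude is above 15 m


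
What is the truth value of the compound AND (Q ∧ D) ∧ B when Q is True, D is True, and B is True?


Q = True, D = True, B = True
Step 1: Q ∧ D = True AND True = True
Step 2: True ∧ B = True AND True = True
AND is true only when ALL operands are true.

True


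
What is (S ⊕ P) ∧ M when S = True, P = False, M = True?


S = True, P = False, M = True
Step 1: S ⊕ P = True XOR False = True
Step 2: True ∧ M = True AND True = True
XOR true when exactly one of S,P is true; then AND with M.

True


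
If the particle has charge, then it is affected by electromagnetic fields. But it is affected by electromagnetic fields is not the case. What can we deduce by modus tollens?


Modus tollens: P → Q, ¬Q ⊢ ¬P
P: the particle has charge
Q: it is affected by electromagnetic fields
We have P → Q and Q is false.
By modus tollens, P must be false.

It is not the case that the particle has charge


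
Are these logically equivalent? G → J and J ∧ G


Expression 1: G → J
Expression 2: J ∧ G
Truth table (G J | Expr1 Expr2):
  T T |   T     T
  T F |   F     F
  F T |   T     F   ← differ
  F F |   T     F   ← differ
Counterexample: G=F, J=T gives Expr1 = T but Expr2 = F, so the expressions are NOT logically equivalent.

No


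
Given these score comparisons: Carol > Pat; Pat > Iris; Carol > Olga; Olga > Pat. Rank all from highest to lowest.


Constraints: Carol > Pat; Pat > Iris; Carol > Olga; Olga > Pat
Method: at each step, the next-highest is the one remaining person who never appears on the smaller side of a constraint between remaining people.
  Step 1: remaining {Carol, Olga, Iris, Pat}; on the smaller side: {Olga, Iris, Pat} → Carol is next (Carol > Pat; Carol > Olga).
  Step 2: remaining {Olga, Iris, Pat}; on the smaller side: {Iris, Pat} → Olga is next (Olga > Pat).
  Step 3: remaining {Iris, Pat}; on the smaller side: {Iris} → Pat is next (Pat > Iris).
  Step 4: only Iris remains → lowest.
Final ranking (highest to lowest):

Carol > Olga > Pat > Iris


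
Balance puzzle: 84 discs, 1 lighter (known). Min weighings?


Each weighing has 3 outcomes (left heavy / balance / right heavy), so k weighings distinguish at most 3^k cases; splitting into three near-equal groups achieves this.
Need 3^k ≥ 84: 3^4 = 81 < 84 ≤ 3^5 = 243
k = ⌈log₃(84)⌉ = 5

5


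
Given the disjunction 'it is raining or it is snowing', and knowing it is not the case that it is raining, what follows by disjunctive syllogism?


Disjunctive syllogism: P ∨ Q, ¬P ⊢ Q
Disjunction: it is raining ∨ it is snowing
We know it is not the case that it is raining.
By disjunctive syllogism, the other disjunct must be true.

It is snowing


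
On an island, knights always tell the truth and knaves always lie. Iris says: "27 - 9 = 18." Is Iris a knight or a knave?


Statement: "27 - 9 = 18."
Actual: 27 - 9 = 18
Claimed: 18
Statement is TRUE → Iris tells the truth → Knight

Knight


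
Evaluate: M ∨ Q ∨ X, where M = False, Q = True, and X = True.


M = False, Q = True, X = True
Step 1: M ∨ Q = False OR True = True
Step 2: True ∨ X = True OR True = True
OR is true when at least one operand is true.

True


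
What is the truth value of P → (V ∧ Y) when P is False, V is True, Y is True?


P = False, V = True, Y = True
Step 1: V ∧ Y = True AND True = True
Step 2: P → (True): false only when P=True and consequent=False.
Result: True

True


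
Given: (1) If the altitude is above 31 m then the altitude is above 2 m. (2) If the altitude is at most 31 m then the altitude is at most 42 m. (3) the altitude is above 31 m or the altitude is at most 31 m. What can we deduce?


Constructive dilemma: (P → Q) ∧ (R → S), P ∨ R ⊢ Q ∨ S
Premise 1: the altitude is above 31 m → the altitude is above 2 m
Premise 2: the altitude is at most 31 m → the altitude is at most 42 m
Premise 3: the altitude is above 31 m ∨ the altitude is at most 31 m
Case 1: Assuming the altitude is above 31 m, then by Premise 1, the altitude is above 2 m.
Case 2: Assuming the altitude is at most 31 m, then by Premise 2, the altitude is at most 42 m.
Since one of the altitude is above 31 m or the altitude is at most 31 m must hold, we get the altitude is above 2 m or the altitude is at most 42 m.

The altitude is above 2 m or the altitude is at most 42 m.


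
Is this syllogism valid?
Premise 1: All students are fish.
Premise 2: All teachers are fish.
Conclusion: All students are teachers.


Premise 1: All students are fish.
Premise 2: All teachers are fish.
Conclusion: All students are teachers.
Fallacy: undistributed middle. fish is predicate in both.
Counterexample: students and teachers could be disjoint subsets of fish.

Invalid


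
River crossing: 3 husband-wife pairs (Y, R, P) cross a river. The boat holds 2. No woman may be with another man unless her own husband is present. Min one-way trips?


Label couples Y, R, P (H = husband, W = wife).
Counting alone: 6 people, the boat carries 2 and someone must bring it back, so each round trip nets at most +1 on the far side until the last crossing → at least 9 trips. The jealousy constraint makes 9 impossible; the shortest valid schedule has 11:
1. WY+WR →  (far: WY,WR; near: HY,HR,HP,WP)
2. WY ←       (far: WR; near: HY,HR,HP,WY,WP)
3. WY+WP →  (far: WY,WR,WP; near: HY,HR,HP)
4. WY ←       (far: WR,WP; near: HY,HR,HP,WY)
5. HR+HP →  (far: HR,WR,HP,WP; near: HY,WY)
6. HR+WR ←  (far: HP,WP; near: HY,WY,HR,WR)
7. HY+HR →  (far: HY,HR,HP,WP; near: WY,WR)
8. WP ←       (far: HY,HR,HP; near: WY,WR,WP)
9. WY+WR →  (far: HY,WY,HR,WR,HP; near: WP)
10. HP ←      (far: HY,WY,HR,WR; near: HP,WP)
11. HP+WP → (far: all six; near: empty)
In every state each wife is either with her husband or with no other man.
Minimum trips = 11

11


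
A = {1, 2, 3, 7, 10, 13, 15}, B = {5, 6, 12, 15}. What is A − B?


A = {1, 2, 3, 7, 10, 13, 15}
B = {5, 6, 12, 15}
Operation: difference A − B
In A but not B: 1, 2, 3, 7, 10, 13

{1, 2, 3, 7, 10, 13}


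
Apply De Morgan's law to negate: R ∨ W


De Morgan's law: ¬(P ∨ Q) ≡ ¬P ∧ ¬Q
¬(R ∨ W) = ¬R ∧ ¬W

¬R ∧ ¬W


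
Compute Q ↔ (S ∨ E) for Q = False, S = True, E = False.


Q = False, S = True, E = False
Step 1: S ∨ E = True OR False = True
Step 2: Q ↔ (True): true when both sides have same truth value.
Result: False ↔ True = False

False


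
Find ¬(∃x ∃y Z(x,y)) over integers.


Original: ∃x ∃y Z(x,y)
Rule: ¬∀→∃, ¬∃→∀, negate predicate.
Negation: ∀x ∀y ¬Z(x,y)

∀x ∀y ¬Z(x,y)


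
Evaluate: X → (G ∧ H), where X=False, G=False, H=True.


X = False, G = False, H = True
Expression: X → (G ∧ H)
Step 1: G ∧ H = False AND True = False
Step 2: X → (False) = False → False = True

True


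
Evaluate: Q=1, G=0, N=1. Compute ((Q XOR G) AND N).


Q XOR G = 1^0 = 1
1 AND 1 = 1

1


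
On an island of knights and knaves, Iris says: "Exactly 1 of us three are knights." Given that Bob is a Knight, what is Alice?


Iris claims exactly 1 knights among Iris, Bob, Alice.
Given: Bob is a Knight.

Case 1: Iris is a Knight (tells truth)
  Then exactly 1 of the three are knights.
  Counting Iris, Bob: 2 knight(s) so far. Need -1 more → impossible.
Case 2: Iris is a Knave (lies)
  Then the count is NOT 1.
  If Alice = Knave, count = 1 = 1 → claim would be true, contradicts lie.
  If Alice = Knight, count = 2 ≠ 1 → lie confirmed ✓

Alice is a Knight.

Knight


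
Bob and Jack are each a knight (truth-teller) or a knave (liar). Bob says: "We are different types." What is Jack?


Bob says: "We are different types."
Case 1: Bob is a Knight (truth-teller)
  Statement is true → they ARE different → Jack is a Knave
Case 2: Bob is a Knave (liar)
  Statement is false → they are NOT different → Jack is a Knave
In both cases, Jack is a Knave.

Knave


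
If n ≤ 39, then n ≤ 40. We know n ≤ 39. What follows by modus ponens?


Modus ponens: P → Q, P ⊢ Q
P: n ≤ 39
Q: n ≤ 40
We have P → Q and P is true.
By modus ponens, Q must be true.

n ≤ 40


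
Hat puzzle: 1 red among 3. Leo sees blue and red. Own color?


Total red = 1, seen red = 1
Own red = 1 - 1 = 0
Leo's hat is blue.

blue


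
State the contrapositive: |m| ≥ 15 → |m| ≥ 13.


Original: If |m| ≥ 15, then |m| ≥ 13
Contrapositive: If ¬Q, then ¬P
Negate Q: not (|m| ≥ 13)
Negate P: not (|m| ≥ 15)

If not (|m| ≥ 13), then not (|m| ≥ 15).


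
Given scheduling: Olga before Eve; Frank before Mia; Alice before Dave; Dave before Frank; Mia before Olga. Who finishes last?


Constraints: Olga before Eve; Frank before Mia; Alice before Dave; Dave before Frank; Mia before Olga
The last task can have nothing scheduled after it, so it must never appear on the left of a 'before'.
Tasks appearing before some other task: Olga, Frank, Alice, Dave, Mia.
The only task not in that list is Eve → it is last.

Eve


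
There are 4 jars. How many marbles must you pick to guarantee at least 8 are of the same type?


Pigeonhole: to guarantee k in one of n categories, need (k-1)×n + 1.
k = 8, n = 4
Minimum = (8-1) × 4 + 1 = 7 × 4 + 1

29


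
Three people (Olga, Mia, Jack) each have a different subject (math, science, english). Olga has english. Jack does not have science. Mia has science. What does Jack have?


From clues:
  Olga → english
  Mia → science
By elimination, Jack gets the remaining.

math


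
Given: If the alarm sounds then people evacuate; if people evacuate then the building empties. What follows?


Hypothetical syllogism: P → Q, Q → R ⊢ P → R
Premise 1: the alarm sounds → people evacuate
Premise 2: people evacuate → the building empties
Chain the implications: the middle term (people evacuate) links the two.
Conclusion: If the alarm sounds, then the building empties.

If the alarm sounds, then the building empties.


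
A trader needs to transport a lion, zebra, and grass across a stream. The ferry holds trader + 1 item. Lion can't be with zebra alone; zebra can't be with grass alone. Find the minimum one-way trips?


1. trader+zebra → 2. trader ← 3. trader+lion → 4. trader+zebra ← 5. trader+grass → 6. trader ← 7. trader+zebra →
Minimum trips = 7

7


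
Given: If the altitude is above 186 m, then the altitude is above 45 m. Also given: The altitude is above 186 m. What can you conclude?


Modus ponens: P → Q, P ⊢ Q
P: the altitude is above 186 m
Q: the altitude is above 45 m
We have P → Q and P is true.
By modus ponens, Q must be true.

The altitude is above 45 m


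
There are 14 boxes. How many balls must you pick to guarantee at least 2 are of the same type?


Pigeonhole: to guarantee k in one of n categories, need (k-1)×n + 1.
k = 2, n = 14
Minimum = (2-1) × 14 + 1 = 1 × 14 + 1

15


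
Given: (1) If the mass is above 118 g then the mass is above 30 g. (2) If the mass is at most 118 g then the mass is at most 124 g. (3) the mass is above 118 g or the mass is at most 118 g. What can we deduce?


Constructive dilemma: (P → Q) ∧ (R → S), P ∨ R ⊢ Q ∨ S
Premise 1: the mass is above 118 g → the mass is above 30 g
Premise 2: the mass is at most 118 g → the mass is at most 124 g
Premise 3: the mass is above 118 g ∨ the mass is at most 118 g
Case 1: Assuming the mass is above 118 g, then by Premise 1, the mass is above 30 g.
Case 2: Assuming the mass is at most 118 g, then by Premise 2, the mass is at most 124 g.
Since one of the mass is above 118 g or the mass is at most 118 g must hold, we get the mass is above 30 g or the mass is at most 124 g.

The mass is above 30 g or the mass is at most 124 g.


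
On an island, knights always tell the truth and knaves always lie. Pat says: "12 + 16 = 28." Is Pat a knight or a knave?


Statement: "12 + 16 = 28."
Actual: 12 + 16 = 28
Claimed: 28
Statement is TRUE → Pat tells the truth → Knight

Knight


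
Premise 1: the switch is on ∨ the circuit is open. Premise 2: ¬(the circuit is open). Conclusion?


Disjunctive syllogism: P ∨ Q, ¬P ⊢ Q
Disjunction: the switch is on ∨ the circuit is open
We know it is not the case that the circuit is open.
By disjunctive syllogism, the other disjunct must be true.

The switch is on


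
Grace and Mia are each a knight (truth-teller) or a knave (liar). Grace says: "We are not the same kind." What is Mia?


Grace says: "We are not the same kind."
Case 1: Grace is a Knight (truth-teller)
  Statement is true → they ARE different → Mia is a Knave
Case 2: Grace is a Knave (liar)
  Statement is false → they are NOT different → Mia is a Knave
In both cases, Mia is a Knave.

Knave


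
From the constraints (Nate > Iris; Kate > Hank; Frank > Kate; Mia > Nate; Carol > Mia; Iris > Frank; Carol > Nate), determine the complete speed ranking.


Constraints: Nate > Iris; Kate > Hank; Frank > Kate; Mia > Nate; Carol > Mia; Iris > Frank; Carol > Nate
Method: at each step, the next-highest is the one remaining person who never appears on the smaller side of a constraint between remaining people.
  Step 1: remaining {Iris, Mia, Nate, Carol, Hank, Kate, Frank}; on the smaller side: {Iris, Mia, Nate, Hank, Kate, Frank} → Carol is next (Carol > Mia; Carol > Nate).
  Step 2: remaining {Iris, Mia, Nate, Hank, Kate, Frank}; on the smaller side: {Iris, Nate, Hank, Kate, Frank} → Mia is next (Mia > Nate).
  Step 3: remaining {Iris, Nate, Hank, Kate, Frank}; on the smaller side: {Iris, Hank, Kate, Frank} → Nate is next (Nate > Iris).
  Step 4: remaining {Iris, Hank, Kate, Frank}; on the smaller side: {Hank, Kate, Frank} → Iris is next (Iris > Frank).
  Step 5: remaining {Hank, Kate, Frank}; on the smaller side: {Hank, Kate} → Frank is next (Frank > Kate).
  Step 6: remaining {Hank, Kate}; on the smaller side: {Hank} → Kate is next (Kate > Hank).
  Step 7: only Hank remains → lowest.
Final ranking (highest to lowest):

Carol > Mia > Nate > Iris > Frank > Kate > Hank


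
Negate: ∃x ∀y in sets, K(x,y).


Original: ∃x ∀y K(x,y)
Rule: ¬∀→∃, ¬∃→∀, negate predicate.
Negation: ∀x ∃y ¬K(x,y)

∀x ∃y ¬K(x,y)


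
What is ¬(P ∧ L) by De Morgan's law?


De Morgan's law: ¬(P ∧ Q) ≡ ¬P ∨ ¬Q
¬(P ∧ L) = ¬P ∨ ¬L

¬P ∨ ¬L


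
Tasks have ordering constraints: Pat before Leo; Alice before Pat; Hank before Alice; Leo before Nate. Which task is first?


Constraints: Pat before Leo; Alice before Pat; Hank before Alice; Leo before Nate
The first task can have nothing scheduled before it, so it must never appear on the right of a 'before'.
Tasks appearing after some 'before': Leo, Pat, Alice, Nate.
The only task not in that list is Hank → it is first.

Hank


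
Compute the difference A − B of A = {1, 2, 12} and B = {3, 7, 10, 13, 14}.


A = {1, 2, 12}
B = {3, 7, 10, 13, 14}
Operation: difference A − B
In A but not B: 1, 2, 12

{1, 2, 12}


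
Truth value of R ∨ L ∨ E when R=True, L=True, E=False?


R = True, L = True, E = False
Expression: R ∨ L ∨ E
Step 1: R ∨ L = True OR True = True
Step 2: (True) ∨ E = True OR False = True

True


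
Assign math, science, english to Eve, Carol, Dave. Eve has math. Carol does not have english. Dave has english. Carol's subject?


From clues:
  Dave → english
  Eve → math
By elimination, Carol gets the remaining.

science


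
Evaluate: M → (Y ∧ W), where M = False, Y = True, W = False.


M = False, Y = True, W = False
Step 1: Y ∧ W = True AND False = False
Step 2: M → (False): false only when M=True and consequent=False.
Result: True

True


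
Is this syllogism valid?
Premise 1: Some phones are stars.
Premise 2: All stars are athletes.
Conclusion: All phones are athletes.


Premise 1: Some phones are stars.
Premise 2: All stars are athletes.
Conclusion: All phones are athletes.
Fallacy: illicit minor. The minor term (phones) is distributed in the conclusion ('All phones ...') but undistributed in its premise ('Some phones are stars' doesn't cover all phones).
Only 'Some phones are athletes' follows, not 'All'.

Invalid


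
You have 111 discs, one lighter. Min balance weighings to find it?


Each weighing has 3 outcomes (left heavy / balance / right heavy), so k weighings distinguish at most 3^k cases; splitting into three near-equal groups achieves this.
Need 3^k ≥ 111: 3^4 = 81 < 111 ≤ 3^5 = 243
k = ⌈log₃(111)⌉ = 5

5


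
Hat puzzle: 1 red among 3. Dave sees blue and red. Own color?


Total red = 1, seen red = 1
Own red = 1 - 1 = 0
Dave's hat is blue.

blue


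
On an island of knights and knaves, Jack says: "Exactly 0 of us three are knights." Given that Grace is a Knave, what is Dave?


Jack claims exactly 0 knights among Jack, Grace, Dave.
Given: Grace is a Knave.

Case 1: Jack is a Knight (tells truth)
  Then exactly 0 of the three are knights.
  Counting Jack, Grace: 1 knight(s) so far. Need -1 more → impossible.
Case 2: Jack is a Knave (lies)
  Then the count is NOT 0.
  If Dave = Knave, count = 0 = 0 → claim would be true, contradicts lie.
  If Dave = Knight, count = 1 ≠ 0 → lie confirmed ✓

Dave is a Knight.

Knight


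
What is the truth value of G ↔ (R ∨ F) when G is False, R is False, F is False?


G = False, R = False, F = False
Step 1: R ∨ F = False OR False = False
Step 2: G ↔ (False): true when both sides have same truth value.
Result: False ↔ False = True

True


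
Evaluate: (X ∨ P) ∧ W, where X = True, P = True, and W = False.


X = True, P = True, W = False
Step 1: X ∨ P = True OR True = True
Step 2: True ∧ W = True AND False = False
OR is true when at least one operand is true; AND requires both.

False


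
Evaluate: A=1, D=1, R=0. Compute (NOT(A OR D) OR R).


A OR D = 1
NOT(1) = 0
0 OR 0 = 0

0


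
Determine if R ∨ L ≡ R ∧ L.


Expression 1: R ∨ L
Expression 2: R ∧ L
Truth table (R L | Expr1 Expr2):
  T T |   T     T
  T F |   T     F   ← differ
  F T |   T     F   ← differ
  F F |   F     F
Counterexample: R=T, L=F gives Expr1 = T but Expr2 = F, so the expressions are NOT logically equivalent.

No


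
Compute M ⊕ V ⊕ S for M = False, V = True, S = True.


M = False, V = True, S = True
Step 1: M ⊕ V = False XOR True = True
Step 2: True ⊕ S = True XOR True = False
XOR is true when an odd number of operands are true.

False


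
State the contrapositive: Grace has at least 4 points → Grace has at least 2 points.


Original: If Grace has at least 4 points, then Grace has at least 2 points
Contrapositive: If ¬Q, then ¬P
Negate Q: not (Grace has at least 2 points)
Negate P: not (Grace has at least 4 points)

If not (Grace has at least 2 points), then not (Grace has at least 4 points).


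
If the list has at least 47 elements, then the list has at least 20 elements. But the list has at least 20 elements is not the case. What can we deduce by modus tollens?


Modus tollens: P → Q, ¬Q ⊢ ¬P
P: the list has at least 47 elements
Q: the list has at least 20 elements
We have P → Q and Q is false.
By modus tollens, P must be false.

It is not the case that the list has at least 47 elements


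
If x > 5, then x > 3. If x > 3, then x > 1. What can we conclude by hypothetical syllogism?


Hypothetical syllogism: P → Q, Q → R ⊢ P → R
Premise 1: x > 5 → x > 3
Premise 2: x > 3 → x > 1
Chain the implications: the middle term (x > 3) links the two.
Conclusion: If x > 5, then x > 1.

If x > 5, then x > 1.


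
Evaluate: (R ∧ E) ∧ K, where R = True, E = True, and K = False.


R = True, E = True, K = False
Step 1: R ∧ E = True AND True = True
Step 2: True ∧ K = True AND False = False
AND is true only when ALL operands are true.

False


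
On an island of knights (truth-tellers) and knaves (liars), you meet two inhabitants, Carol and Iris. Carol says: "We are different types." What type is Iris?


Carol says: "We are different types."
Case 1: Carol is a Knight (truth-teller)
  Statement is true → they ARE different → Iris is a Knave
Case 2: Carol is a Knave (liar)
  Statement is false → they are NOT different → Iris is a Knave
In both cases, Iris is a Knave.

Knave


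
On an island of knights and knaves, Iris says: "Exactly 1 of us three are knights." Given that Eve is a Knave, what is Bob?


Iris claims exactly 1 knights among Iris, Eve, Bob.
Given: Eve is a Knave.

Case 1: Iris is a Knight (tells truth)
  Then exactly 1 of the three are knights.
  Counting Iris, Eve: 1 knight(s) so far. Need 0 more → Bob = Knave.
Case 2: Iris is a Knave (lies)
  Then the count is NOT 1.
  If Bob = Knight, count = 1 = 1 → claim would be true, contradicts lie.
  If Bob = Knave, count = 0 ≠ 1 → lie confirmed ✓

Bob is a Knave.

Knave


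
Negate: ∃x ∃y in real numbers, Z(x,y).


Original: ∃x ∃y Z(x,y)
Rule: ¬∀→∃, ¬∃→∀, negate predicate.
Negation: ∀x ∀y ¬Z(x,y)

∀x ∀y ¬Z(x,y)


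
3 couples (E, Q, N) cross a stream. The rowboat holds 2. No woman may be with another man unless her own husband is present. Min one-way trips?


Label couples E, Q, N (H = husband, W = wife).
Counting alone: 6 people, the rowboat carries 2 and someone must bring it back, so each round trip nets at most +1 on the far side until the last crossing → at least 9 trips. The jealousy constraint makes 9 impossible; the shortest valid schedule has 11:
1. WE+WQ →  (far: WE,WQ; near: HE,HQ,HN,WN)
2. WE ←       (far: WQ; near: HE,HQ,HN,WE,WN)
3. WE+WN →  (far: WE,WQ,WN; near: HE,HQ,HN)
4. WE ←       (far: WQ,WN; near: HE,HQ,HN,WE)
5. HQ+HN →  (far: HQ,WQ,HN,WN; near: HE,WE)
6. HQ+WQ ←  (far: HN,WN; near: HE,WE,HQ,WQ)
7. HE+HQ →  (far: HE,HQ,HN,WN; near: WE,WQ)
8. WN ←       (far: HE,HQ,HN; near: WE,WQ,WN)
9. WE+WQ →  (far: HE,WE,HQ,WQ,HN; near: WN)
10. HN ←      (far: HE,WE,HQ,WQ; near: HN,WN)
11. HN+WN → (far: all six; near: empty)
In every state each wife is either with her husband or with no other man.
Minimum trips = 11

11


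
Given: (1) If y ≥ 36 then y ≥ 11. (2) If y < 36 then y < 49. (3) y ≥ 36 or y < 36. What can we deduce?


Constructive dilemma: (P → Q) ∧ (R → S), P ∨ R ⊢ Q ∨ S
Premise 1: y ≥ 36 → y ≥ 11
Premise 2: y < 36 → y < 49
Premise 3: y ≥ 36 ∨ y < 36
Case 1: Assuming y ≥ 36, then by Premise 1, y ≥ 11.
Case 2: Assuming y < 36, then by Premise 2, y < 49.
Since one of y ≥ 36 or y < 36 must hold, we get y ≥ 11 or y < 49.

y ≥ 11 or y < 49.


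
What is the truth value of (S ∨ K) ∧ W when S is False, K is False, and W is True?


S = False, K = False, W = True
Step 1: S ∨ K = False OR False = False
Step 2: False ∧ W = False AND True = False
OR is true when at least one operand is true; AND requires both.

False


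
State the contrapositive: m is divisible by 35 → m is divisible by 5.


Original: If m is divisible by 35, then m is divisible by 5
Contrapositive: If ¬Q, then ¬P
Negate Q: not (m is divisible by 5)
Negate P: not (m is divisible by 35)

If not (m is divisible by 5), then not (m is divisible by 35).


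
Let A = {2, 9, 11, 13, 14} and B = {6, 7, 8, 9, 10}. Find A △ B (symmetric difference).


A = {2, 9, 11, 13, 14}
B = {6, 7, 8, 9, 10}
Operation: symmetric difference
In A only: [2, 11, 13, 14], in B only: [6, 7, 8, 10]

{2, 6, 7, 8, 10, 11, 13, 14}


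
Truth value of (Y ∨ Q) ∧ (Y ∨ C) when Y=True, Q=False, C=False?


Y = True, Q = False, C = False
Expression: (Y ∨ Q) ∧ (Y ∨ C)
Step 1: Y ∨ Q = True OR False = True
Step 2: Y ∨ C = True OR False = True
Step 3: (True) ∧ (True) = True AND True = True

True


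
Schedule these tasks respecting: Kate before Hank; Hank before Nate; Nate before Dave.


Constraints: Kate before Hank; Hank before Nate; Nate before Dave
Method: repeatedly schedule the remaining task that has no remaining task required before it.
  Step 1: remaining {Kate, Hank, Dave, Nate}; every task except Kate still has a predecessor pending → schedule Kate.
  Step 2: remaining {Hank, Dave, Nate}; every task except Hank still has a predecessor pending → schedule Hank.
  Step 3: remaining {Dave, Nate}; every task except Nate still has a predecessor pending → schedule Nate.
  Step 4: only Dave remains → schedule Dave.
Resulting order:

Kate → Hank → Nate → Dave


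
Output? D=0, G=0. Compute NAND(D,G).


D AND G = 0
NOT(0) = 1

1


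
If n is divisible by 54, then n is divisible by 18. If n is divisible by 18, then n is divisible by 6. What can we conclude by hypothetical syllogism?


Hypothetical syllogism: P → Q, Q → R ⊢ P → R
Premise 1: n is divisible by 54 → n is divisible by 18
Premise 2: n is divisible by 18 → n is divisible by 6
Chain the implications: the middle term (n is divisible by 18) links the two.
Conclusion: If n is divisible by 54, then n is divisible by 6.

If n is divisible by 54, then n is divisible by 6.


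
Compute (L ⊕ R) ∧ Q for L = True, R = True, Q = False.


L = True, R = True, Q = False
Step 1: L ⊕ R = True XOR True = False
Step 2: False ∧ Q = False AND False = False
XOR true when exactly one of L,R is true; then AND with Q.

False


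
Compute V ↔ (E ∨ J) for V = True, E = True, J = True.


V = True, E = True, J = True
Step 1: E ∨ J = True OR True = True
Step 2: V ↔ (True): true when both sides have same truth value.
Result: True ↔ True = True

True


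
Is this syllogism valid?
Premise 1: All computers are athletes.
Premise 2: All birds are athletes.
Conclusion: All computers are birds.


Premise 1: All computers are athletes.
Premise 2: All birds are athletes.
Conclusion: All computers are birds.
Fallacy: undistributed middle. athletes is predicate in both.
Counterexample: computers and birds could be disjoint subsets of athletes.

Invalid


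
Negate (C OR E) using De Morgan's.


De Morgan's law: ¬(P ∨ Q) ≡ ¬P ∧ ¬Q
¬(C ∨ E) = ¬C ∧ ¬E

¬C ∧ ¬E


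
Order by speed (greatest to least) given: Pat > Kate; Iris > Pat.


Constraints: Pat > Kate; Iris > Pat
Method: at each step, the next-highest is the one remaining person who never appears on the smaller side of a constraint between remaining people.
  Step 1: remaining {Kate, Pat, Iris}; on the smaller side: {Kate, Pat} → Iris is next (Iris > Pat).
  Step 2: remaining {Kate, Pat}; on the smaller side: {Kate} → Pat is next (Pat > Kate).
  Step 3: only Kate remains → lowest.
Final ranking (highest to lowest):

Iris > Pat > Kate


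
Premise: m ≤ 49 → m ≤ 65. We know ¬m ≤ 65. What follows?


Modus tollens: P → Q, ¬Q ⊢ ¬P
P: m ≤ 49
Q: m ≤ 65
We have P → Q and Q is false.
By modus tollens, P must be false.

It is not the case that m ≤ 49


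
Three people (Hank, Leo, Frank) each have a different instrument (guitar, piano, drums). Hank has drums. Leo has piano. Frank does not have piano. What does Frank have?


From clues:
  Leo → piano
  Hank → drums
By elimination, Frank gets the remaining.

guitar


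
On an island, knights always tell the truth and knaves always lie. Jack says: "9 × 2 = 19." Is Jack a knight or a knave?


Statement: "9 × 2 = 19."
Actual: 9 × 2 = 18
Claimed: 19
Statement is FALSE → Jack lies → Knave

Knave


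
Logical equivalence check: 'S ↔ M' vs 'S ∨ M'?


Expression 1: S ↔ M
Expression 2: S ∨ M
Truth table (S M | Expr1 Expr2):
  T T |   T     T
  T F |   F     T   ← differ
  F T |   F     T   ← differ
  F F |   T     F   ← differ
Counterexample: S=T, M=F gives Expr1 = F but Expr2 = T, so the expressions are NOT logically equivalent.

No


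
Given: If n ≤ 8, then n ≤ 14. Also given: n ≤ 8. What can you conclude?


Modus ponens: P → Q, P ⊢ Q
P: n ≤ 8
Q: n ≤ 14
We have P → Q and P is true.
By modus ponens, Q must be true.

n ≤ 14


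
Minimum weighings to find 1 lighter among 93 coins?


Each weighing has 3 outcomes (left heavy / balance / right heavy), so k weighings distinguish at most 3^k cases; splitting into three near-equal groups achieves this.
Need 3^k ≥ 93: 3^4 = 81 < 93 ≤ 3^5 = 243
k = ⌈log₃(93)⌉ = 5

5


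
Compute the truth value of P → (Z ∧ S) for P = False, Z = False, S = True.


P = False, Z = False, S = True
Step 1: Z ∧ S = False AND True = False
Step 2: P → (False): false only when P=True and consequent=False.
Result: True

True


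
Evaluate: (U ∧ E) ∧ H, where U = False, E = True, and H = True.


U = False, E = True, H = True
Step 1: U ∧ E = False AND True = False
Step 2: False ∧ H = False AND True = False
AND is true only when ALL operands are true.

False


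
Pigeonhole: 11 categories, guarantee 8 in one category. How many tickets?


Pigeonhole: to guarantee k in one of n categories, need (k-1)×n + 1.
k = 8, n = 11
Minimum = (8-1) × 11 + 1 = 7 × 11 + 1

78


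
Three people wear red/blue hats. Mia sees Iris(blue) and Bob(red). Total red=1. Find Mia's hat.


Total red = 1, seen red = 1
Own red = 1 - 1 = 0
Mia's hat is blue.

blue


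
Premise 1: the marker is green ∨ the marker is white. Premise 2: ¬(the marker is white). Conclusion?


Disjunctive syllogism: P ∨ Q, ¬P ⊢ Q
Disjunction: the marker is green ∨ the marker is white
We know it is not the case that the marker is white.
By disjunctive syllogism, the other disjunct must be true.

The marker is green


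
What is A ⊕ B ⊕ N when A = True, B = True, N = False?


A = True, B = True, N = False
Step 1: A ⊕ B = True XOR True = False
Step 2: False ⊕ N = False XOR False = False
XOR is true when an odd number of operands are true.

False


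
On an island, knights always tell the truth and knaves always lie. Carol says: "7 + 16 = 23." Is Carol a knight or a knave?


Statement: "7 + 16 = 23."
Actual: 7 + 16 = 23
Claimed: 23
Statement is TRUE → Carol tells the truth → Knight

Knight


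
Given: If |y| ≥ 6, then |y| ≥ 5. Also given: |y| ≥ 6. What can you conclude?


Modus ponens: P → Q, P ⊢ Q
P: |y| ≥ 6
Q: |y| ≥ 5
We have P → Q and P is true.
By modus ponens, Q must be true.

|y| ≥ 5


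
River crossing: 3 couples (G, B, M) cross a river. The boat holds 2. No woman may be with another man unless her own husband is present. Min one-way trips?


Label couples G, B, M (H = husband, W = wife).
Counting alone: 6 people, the boat carries 2 and someone must bring it back, so each round trip nets at most +1 on the far side until the last crossing → at least 9 trips. The jealousy constraint makes 9 impossible; the shortest valid schedule has 11:
1. WG+WB →  (far: WG,WB; near: HG,HB,HM,WM)
2. WG ←       (far: WB; near: HG,HB,HM,WG,WM)
3. WG+WM →  (far: WG,WB,WM; near: HG,HB,HM)
4. WG ←       (far: WB,WM; near: HG,HB,HM,WG)
5. HB+HM →  (far: HB,WB,HM,WM; near: HG,WG)
6. HB+WB ←  (far: HM,WM; near: HG,WG,HB,WB)
7. HG+HB →  (far: HG,HB,HM,WM; near: WG,WB)
8. WM ←       (far: HG,HB,HM; near: WG,WB,WM)
9. WG+WB →  (far: HG,WG,HB,WB,HM; near: WM)
10. HM ←      (far: HG,WG,HB,WB; near: HM,WM)
11. HM+WM → (far: all six; near: empty)
In every state each wife is either with her husband or with no other man.
Minimum trips = 11

11
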